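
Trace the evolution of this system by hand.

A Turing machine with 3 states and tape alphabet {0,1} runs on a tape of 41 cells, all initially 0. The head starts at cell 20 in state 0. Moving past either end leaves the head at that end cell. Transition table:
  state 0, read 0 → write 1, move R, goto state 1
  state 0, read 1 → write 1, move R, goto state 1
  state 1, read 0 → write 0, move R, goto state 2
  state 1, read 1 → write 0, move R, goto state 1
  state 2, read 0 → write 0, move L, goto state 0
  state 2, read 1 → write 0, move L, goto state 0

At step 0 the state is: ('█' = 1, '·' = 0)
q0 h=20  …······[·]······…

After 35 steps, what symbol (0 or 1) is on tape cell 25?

1

[0] q0 h=20  …······[·]······…
[1] q1 h=21  …·····█[·]······…
[2] q2 h=22  …····█·[·]······…
[3] q0 h=21  …·····█[·]······…
[4] q1 h=22  …····██[·]······…
[5] q2 h=23  …···██·[·]······…
[6] q0 h=22  …····██[·]······…
[7] q1 h=23  …···███[·]······…
[8] q2 h=24  …··███·[·]······…
[9] q0 h=23  …···███[·]······…
[10] q1 h=24  …··████[·]······…
[11] q2 h=25  …·████·[·]······…
[12] q0 h=24  …··████[·]······…
[13] q1 h=25  …·█████[·]······…
[14] q2 h=26  …█████·[·]······…
[15] q0 h=25  …·█████[·]······…
[16] q1 h=26  …██████[·]······…
[17] q2 h=27  …█████·[·]······…
[18] q0 h=26  …██████[·]······…
[19] q1 h=27  …██████[·]······…
[20] q2 h=28  …█████·[·]······…
[21] q0 h=27  …██████[·]······…
[22] q1 h=28  …██████[·]······…
[23] q2 h=29  …█████·[·]······…
[24] q0 h=28  …██████[·]······…
[25] q1 h=29  …██████[·]······…
[26] q2 h=30  …█████·[·]······…
[27] q0 h=29  …██████[·]······…
[28] q1 h=30  …██████[·]······…
[29] q2 h=31  …█████·[·]······…
[30] q0 h=30  …██████[·]······…
[31] q1 h=31  …██████[·]······…
[32] q2 h=32  …█████·[·]······…
[33] q0 h=31  …██████[·]······…
[34] q1 h=32  …██████[·]······…
[35] q2 h=33  …█████·[·]······…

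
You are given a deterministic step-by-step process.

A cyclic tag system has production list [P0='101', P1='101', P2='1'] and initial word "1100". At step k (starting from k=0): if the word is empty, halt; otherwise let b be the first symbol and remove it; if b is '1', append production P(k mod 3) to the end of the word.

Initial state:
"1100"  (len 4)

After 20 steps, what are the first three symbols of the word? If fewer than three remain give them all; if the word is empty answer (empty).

011

t=0: "1100"  (len 4)
t=1: "100101"  (len 6)
t=2: "00101101"  (len 8)
t=3: "0101101"  (len 7)
t=4: "101101"  (len 6)
t=5: "01101101"  (len 8)
t=6: "1101101"  (len 7)
t=7: "101101101"  (len 9)
t=8: "01101101101"  (len 11)
t=9: "1101101101"  (len 10)
t=10: "101101101101"  (len 12)
t=11: "01101101101101"  (len 14)
t=12: "1101101101101"  (len 13)
t=13: "101101101101101"  (len 15)
t=14: "01101101101101101"  (len 17)
t=15: "1101101101101101"  (len 16)
t=16: "101101101101101101"  (len 18)
t=17: "01101101101101101101"  (len 20)
t=18: "1101101101101101101"  (len 19)
t=19: "101101101101101101101"  (len 21)
t=20: "01101101101101101101101"  (len 23)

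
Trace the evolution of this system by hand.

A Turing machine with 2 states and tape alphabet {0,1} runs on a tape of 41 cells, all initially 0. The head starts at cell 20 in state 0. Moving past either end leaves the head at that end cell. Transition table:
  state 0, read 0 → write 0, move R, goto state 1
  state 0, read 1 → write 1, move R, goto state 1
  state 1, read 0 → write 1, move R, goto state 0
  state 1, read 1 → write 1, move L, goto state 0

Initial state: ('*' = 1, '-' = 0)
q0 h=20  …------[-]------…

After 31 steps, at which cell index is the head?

40

k=0  q0 h=20  …------[-]------…
k=1  q1 h=21  …------[-]------…
k=2  q0 h=22  …-----*[-]------…
k=3  q1 h=23  …----*-[-]------…
k=4  q0 h=24  …---*-*[-]------…
k=5  q1 h=25  …--*-*-[-]------…
k=6  q0 h=26  …-*-*-*[-]------…
k=7  q1 h=27  …*-*-*-[-]------…
k=8  q0 h=28  …-*-*-*[-]------…
k=9  q1 h=29  …*-*-*-[-]------…
k=10  q0 h=30  …-*-*-*[-]------…
k=11  q1 h=31  …*-*-*-[-]------…
k=12  q0 h=32  …-*-*-*[-]------…
k=13  q1 h=33  …*-*-*-[-]------…
k=14  q0 h=34  …-*-*-*[-]------|
k=15  q1 h=35  …*-*-*-[-]-----|
k=16  q0 h=36  …-*-*-*[-]----|
k=17  q1 h=37  …*-*-*-[-]---|
k=18  q0 h=38  …-*-*-*[-]--|
k=19  q1 h=39  …*-*-*-[-]-|
k=20  q0 h=40  …-*-*-*[-]|
k=21  q1 h=40  …-*-*-*[-]|
k=22  q0 h=40  …-*-*-*[*]|
k=23  q1 h=40  …-*-*-*[*]|
k=24  q0 h=39  …*-*-*-[*]*|
k=25  q1 h=40  …-*-*-*[*]|
k=26  q0 h=39  …*-*-*-[*]*|
k=27  q1 h=40  …-*-*-*[*]|
k=28  q0 h=39  …*-*-*-[*]*|
k=29  q1 h=40  …-*-*-*[*]|
k=30  q0 h=39  …*-*-*-[*]*|
k=31  q1 h=40  …-*-*-*[*]|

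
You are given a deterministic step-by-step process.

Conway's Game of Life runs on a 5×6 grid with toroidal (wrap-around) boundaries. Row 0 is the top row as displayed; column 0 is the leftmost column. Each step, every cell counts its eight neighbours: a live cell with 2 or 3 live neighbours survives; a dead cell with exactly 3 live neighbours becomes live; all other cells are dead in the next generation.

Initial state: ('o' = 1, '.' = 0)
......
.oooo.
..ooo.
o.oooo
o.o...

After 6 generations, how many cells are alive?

8

step 0: ......
.oooo.
..ooo.
o.oooo
o.o...
step 1: ......
.o..o.
o.....
o.....
o.o.o.
step 2: .o.o.o
......
oo...o
o.....
.o...o
step 3: ..o.o.
.oo.oo
oo...o
......
.oo.oo
step 4: ......
..o.o.
.oo.oo
..o.o.
.oo.oo
step 5: .oo.oo
.oo.oo
.oo.oo
......
.oo.oo
step 6: ......
......
.oo.oo
......
.oo.oo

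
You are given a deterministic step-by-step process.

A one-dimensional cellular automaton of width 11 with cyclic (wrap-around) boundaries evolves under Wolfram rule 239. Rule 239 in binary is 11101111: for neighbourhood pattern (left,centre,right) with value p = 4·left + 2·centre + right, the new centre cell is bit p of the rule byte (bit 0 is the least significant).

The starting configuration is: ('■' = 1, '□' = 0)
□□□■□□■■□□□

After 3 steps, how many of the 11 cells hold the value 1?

11

k=0  □□□■□□■■□□□
k=1  ■■■■□■■■□■■
k=2  ■■■■■■■■■■■
k=3  ■■■■■■■■■■■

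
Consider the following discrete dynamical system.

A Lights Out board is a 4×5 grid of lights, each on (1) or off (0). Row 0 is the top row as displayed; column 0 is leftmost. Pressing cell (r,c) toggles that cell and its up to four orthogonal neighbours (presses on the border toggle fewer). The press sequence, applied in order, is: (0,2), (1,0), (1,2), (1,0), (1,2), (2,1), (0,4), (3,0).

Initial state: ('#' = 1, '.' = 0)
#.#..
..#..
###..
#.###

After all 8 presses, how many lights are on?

gen 0: #.#..
..#..
###..
#.###
gen 1: ##.#.
.....
###..
#.###
gen 2: .#.#.
##...
.##..
#.###
gen 3: .###.
#.##.
.#...
#.###
gen 4: ####.
.###.
##...
#.###
gen 5: ##.#.
.....
###..
#.###
gen 6: ##.#.
.#...
.....
#####
gen 7: ##..#
.#..#
.....
#####
gen 8: ##..#
.#..#
#....
..###

9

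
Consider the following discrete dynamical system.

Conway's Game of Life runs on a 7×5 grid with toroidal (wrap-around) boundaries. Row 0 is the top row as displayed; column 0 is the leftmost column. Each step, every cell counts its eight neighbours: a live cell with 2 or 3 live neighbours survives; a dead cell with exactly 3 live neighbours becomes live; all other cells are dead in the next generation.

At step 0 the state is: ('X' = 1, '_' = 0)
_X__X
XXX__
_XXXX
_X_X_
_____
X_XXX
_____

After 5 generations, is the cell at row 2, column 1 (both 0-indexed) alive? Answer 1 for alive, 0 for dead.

k=0  _X__X
XXX__
_XXXX
_X_X_
_____
X_XXX
_____
k=1  _XX__
_____
____X
XX_XX
XX___
___XX
_XX__
k=2  _XX__
_____
___XX
_XXX_
_X___
___XX
XX___
k=3  XXX__
__XX_
___XX
XX_XX
XX__X
_XX_X
XX_XX
k=4  _____
X____
_X___
_X___
_____
_____
_____
k=5  _____
_____
XX___
_____
_____
_____
_____

1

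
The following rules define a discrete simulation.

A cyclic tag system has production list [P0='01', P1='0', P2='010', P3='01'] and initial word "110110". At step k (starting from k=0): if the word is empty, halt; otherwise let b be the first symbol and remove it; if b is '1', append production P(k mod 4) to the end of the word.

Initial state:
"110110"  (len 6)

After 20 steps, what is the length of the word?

7

gen 0: "110110"  (len 6)
gen 1: "1011001"  (len 7)
gen 2: "0110010"  (len 7)
gen 3: "110010"  (len 6)
gen 4: "1001001"  (len 7)
gen 5: "00100101"  (len 8)
gen 6: "0100101"  (len 7)
gen 7: "100101"  (len 6)
gen 8: "0010101"  (len 7)
gen 9: "010101"  (len 6)
gen 10: "10101"  (len 5)
gen 11: "0101010"  (len 7)
gen 12: "101010"  (len 6)
gen 13: "0101001"  (len 7)
gen 14: "101001"  (len 6)
gen 15: "01001010"  (len 8)
gen 16: "1001010"  (len 7)
gen 17: "00101001"  (len 8)
gen 18: "0101001"  (len 7)
gen 19: "101001"  (len 6)
gen 20: "0100101"  (len 7)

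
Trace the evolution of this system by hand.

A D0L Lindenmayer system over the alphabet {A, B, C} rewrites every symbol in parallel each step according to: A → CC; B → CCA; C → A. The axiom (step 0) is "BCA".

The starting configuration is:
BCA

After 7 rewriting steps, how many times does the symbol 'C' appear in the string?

[0] BCA
[1] CCAACC
[2] AACCCCAA
[3] CCCCAAAACCCC
[4] AAAACCCCCCCCAAAA
[5] CCCCCCCCAAAAAAAACCCCCCCC
[6] AAAAAAAACCCCCCCCCCCCCCCCAAAAAAAA
[7] CCCCCCCCCCCCCCCCAAAAAAAAAAAAAAAACCCCCCCCCCCCCCCC

32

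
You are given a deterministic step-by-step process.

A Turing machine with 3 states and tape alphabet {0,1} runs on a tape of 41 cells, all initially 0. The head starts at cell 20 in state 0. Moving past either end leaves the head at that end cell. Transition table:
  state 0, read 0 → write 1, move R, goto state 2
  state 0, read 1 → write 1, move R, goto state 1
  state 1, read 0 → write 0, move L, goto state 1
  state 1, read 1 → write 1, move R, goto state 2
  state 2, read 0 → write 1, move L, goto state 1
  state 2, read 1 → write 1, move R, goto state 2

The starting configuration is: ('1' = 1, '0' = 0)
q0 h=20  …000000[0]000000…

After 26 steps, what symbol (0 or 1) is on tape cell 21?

1

gen 0: q0 h=20  …000000[0]000000…
gen 1: q2 h=21  …000001[0]000000…
gen 2: q1 h=20  …000000[1]100000…
gen 3: q2 h=21  …000001[1]000000…
gen 4: q2 h=22  …000011[0]000000…
gen 5: q1 h=21  …000001[1]100000…
gen 6: q2 h=22  …000011[1]000000…
gen 7: q2 h=23  …000111[0]000000…
gen 8: q1 h=22  …000011[1]100000…
gen 9: q2 h=23  …000111[1]000000…
gen 10: q2 h=24  …001111[0]000000…
gen 11: q1 h=23  …000111[1]100000…
gen 12: q2 h=24  …001111[1]000000…
gen 13: q2 h=25  …011111[0]000000…
gen 14: q1 h=24  …001111[1]100000…
gen 15: q2 h=25  …011111[1]000000…
gen 16: q2 h=26  …111111[0]000000…
gen 17: q1 h=25  …011111[1]100000…
gen 18: q2 h=26  …111111[1]000000…
gen 19: q2 h=27  …111111[0]000000…
gen 20: q1 h=26  …111111[1]100000…
gen 21: q2 h=27  …111111[1]000000…
gen 22: q2 h=28  …111111[0]000000…
gen 23: q1 h=27  …111111[1]100000…
gen 24: q2 h=28  …111111[1]000000…
gen 25: q2 h=29  …111111[0]000000…
gen 26: q1 h=28  …111111[1]100000…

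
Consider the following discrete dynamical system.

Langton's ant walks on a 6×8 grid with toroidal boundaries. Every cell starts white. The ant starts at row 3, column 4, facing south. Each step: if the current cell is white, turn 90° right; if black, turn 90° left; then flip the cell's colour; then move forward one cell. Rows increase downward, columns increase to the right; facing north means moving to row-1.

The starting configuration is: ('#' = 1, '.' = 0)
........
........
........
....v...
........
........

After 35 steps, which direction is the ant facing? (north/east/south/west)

0) ........
........
........
....v...
........
........
1) ........
........
........
...<#...
........
........
2) ........
........
...^....
...##...
........
........
3) ........
........
...#>...
...##...
........
........
4) ........
........
...##...
...#v...
........
........
5) ........
........
...##...
...#.>..
........
........
6) ........
........
...##...
...#.#..
.....v..
........
7) ........
........
...##...
...#.#..
....<#..
........
8) ........
........
...##...
...#^#..
....##..
........
9) ........
........
...##...
...##>..
....##..
........
10) ........
........
...##^..
...##...
....##..
........
11) ........
........
...###>.
...##...
....##..
........
12) ........
........
...####.
...##.v.
....##..
........
13) ........
........
...####.
...##<#.
....##..
........
14) ........
........
...##^#.
...####.
....##..
........
15) ........
........
...#<.#.
...####.
....##..
........
16) ........
........
...#..#.
...#v##.
....##..
........
17) ........
........
...#..#.
...#.>#.
....##..
........
18) ........
........
...#.^#.
...#..#.
....##..
........
19) ........
........
...#.#>.
...#..#.
....##..
........
20) ........
......^.
...#.#..
...#..#.
....##..
........
21) ........
......#>
...#.#..
...#..#.
....##..
........
22) ........
......##
...#.#.v
...#..#.
....##..
........
23) ........
......##
...#.#<#
...#..#.
....##..
........
24) ........
......^#
...#.###
...#..#.
....##..
........
25) ........
.....<.#
...#.###
...#..#.
....##..
........
26) .....^..
.....#.#
...#.###
...#..#.
....##..
........
27) .....#>.
.....#.#
...#.###
...#..#.
....##..
........
28) .....##.
.....#v#
...#.###
...#..#.
....##..
........
29) .....##.
.....<##
...#.###
...#..#.
....##..
........
30) .....##.
......##
...#.v##
...#..#.
....##..
........
31) .....##.
......##
...#..>#
...#..#.
....##..
........
32) .....##.
......^#
...#...#
...#..#.
....##..
........
33) .....##.
.....<.#
...#...#
...#..#.
....##..
........
34) .....^#.
.....#.#
...#...#
...#..#.
....##..
........
35) ....<.#.
.....#.#
...#...#
...#..#.
....##..
........

west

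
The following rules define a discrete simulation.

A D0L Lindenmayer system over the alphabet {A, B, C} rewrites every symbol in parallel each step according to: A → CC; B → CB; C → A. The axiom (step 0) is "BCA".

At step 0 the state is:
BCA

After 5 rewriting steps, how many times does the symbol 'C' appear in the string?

15

0) BCA
1) CBACC
2) ACBCCAA
3) CCACBAACCCC
4) AACCACBCCCCAAAA
5) CCCCAACCACBAAAACCCCCCCC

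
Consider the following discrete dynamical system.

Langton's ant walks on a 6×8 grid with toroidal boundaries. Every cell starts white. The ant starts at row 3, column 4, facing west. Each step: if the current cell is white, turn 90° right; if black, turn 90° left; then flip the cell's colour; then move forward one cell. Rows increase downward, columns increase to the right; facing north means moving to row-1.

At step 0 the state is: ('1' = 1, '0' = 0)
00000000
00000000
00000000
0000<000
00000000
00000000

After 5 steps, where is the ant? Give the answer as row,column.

t=0: 00000000
00000000
00000000
0000<000
00000000
00000000
t=1: 00000000
00000000
0000^000
00001000
00000000
00000000
t=2: 00000000
00000000
00001>00
00001000
00000000
00000000
t=3: 00000000
00000000
00001100
00001v00
00000000
00000000
t=4: 00000000
00000000
00001100
0000<100
00000000
00000000
t=5: 00000000
00000000
00001100
00000100
0000v000
00000000

4,4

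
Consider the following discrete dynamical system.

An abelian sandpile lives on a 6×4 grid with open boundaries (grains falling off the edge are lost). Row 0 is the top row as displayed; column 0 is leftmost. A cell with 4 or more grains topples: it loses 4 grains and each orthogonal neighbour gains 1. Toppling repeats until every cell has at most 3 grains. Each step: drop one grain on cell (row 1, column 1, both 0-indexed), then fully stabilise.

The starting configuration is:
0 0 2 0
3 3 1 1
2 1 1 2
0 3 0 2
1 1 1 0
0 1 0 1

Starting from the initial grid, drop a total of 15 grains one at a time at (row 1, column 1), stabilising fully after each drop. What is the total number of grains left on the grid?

36

step 0: 0 0 2 0
3 3 1 1
2 1 1 2
0 3 0 2
1 1 1 0
0 1 0 1
step 1: 1 1 2 0
0 1 2 1
3 2 1 2
0 3 0 2
1 1 1 0
0 1 0 1
step 2: 1 1 2 0
0 2 2 1
3 2 1 2
0 3 0 2
1 1 1 0
0 1 0 1
step 3: 1 1 2 0
0 3 2 1
3 2 1 2
0 3 0 2
1 1 1 0
0 1 0 1
step 4: 1 2 2 0
1 0 3 1
3 3 1 2
0 3 0 2
1 1 1 0
0 1 0 1
step 5: 1 2 2 0
1 1 3 1
3 3 1 2
0 3 0 2
1 1 1 0
0 1 0 1
step 6: 1 2 2 0
1 2 3 1
3 3 1 2
0 3 0 2
1 1 1 0
0 1 0 1
step 7: 1 2 2 0
1 3 3 1
3 3 1 2
0 3 0 2
1 1 1 0
0 1 0 1
step 8: 1 3 3 0
3 2 0 2
0 2 3 2
2 0 1 2
1 2 1 0
0 1 0 1
step 9: 1 3 3 0
3 3 0 2
0 2 3 2
2 0 1 2
1 2 1 0
0 1 0 1
step 10: 3 1 0 1
0 2 2 2
1 3 3 2
2 0 1 2
1 2 1 0
0 1 0 1
step 11: 3 1 0 1
0 3 2 2
1 3 3 2
2 0 1 2
1 2 1 0
0 1 0 1
step 12: 3 2 1 1
1 2 0 3
2 1 1 3
2 1 2 2
1 2 1 0
0 1 0 1
step 13: 3 2 1 1
1 3 0 3
2 1 1 3
2 1 2 2
1 2 1 0
0 1 0 1
step 14: 3 3 1 1
2 0 1 3
2 2 1 3
2 1 2 2
1 2 1 0
0 1 0 1
step 15: 3 3 1 1
2 1 1 3
2 2 1 3
2 1 2 2
1 2 1 0
0 1 0 1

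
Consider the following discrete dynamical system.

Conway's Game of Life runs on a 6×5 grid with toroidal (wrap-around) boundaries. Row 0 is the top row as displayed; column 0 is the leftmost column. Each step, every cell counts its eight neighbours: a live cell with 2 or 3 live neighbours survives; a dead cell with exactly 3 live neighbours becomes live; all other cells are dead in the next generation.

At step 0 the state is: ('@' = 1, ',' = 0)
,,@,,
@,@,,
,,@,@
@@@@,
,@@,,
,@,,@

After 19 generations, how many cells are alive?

5

[0] ,,@,,
@,@,,
,,@,@
@@@@,
,@@,,
,@,,@
[1] @,@@,
,,@,,
,,,,@
@,,,@
,,,,@
@@,@,
[2] @,,@,
,@@,@
@,,@@
@,,@@
,@,@,
@@,@,
[3] ,,,@,
,@@,,
,,,,,
,@,,,
,@,@,
@@,@,
[4] @,,@@
,,@,,
,@@,,
,,@,,
,@,,@
@@,@,
[5] @,,@,
@,@,@
,@@@,
@,@@,
,@,@@
,@,@,
[6] @,,@,
@,,,,
,,,,,
@,,,,
,@,,,
,@,@,
[7] @@@,,
,,,,@
,,,,,
,,,,,
@@@,,
@@,,@
[8] ,,@@,
@@,,,
,,,,,
,@,,,
,,@,@
,,,@@
[9] @@@@,
,@@,,
@@,,,
,,,,,
@,@,@
,,,,@
[10] @,,@@
,,,@@
@@@,,
,,,,@
@,,@@
,,,,,
[11] @,,@,
,,,,,
@@@,,
,,@,,
@,,@@
,,,,,
[12] ,,,,,
@,@,@
,@@,,
,,@,,
,,,@@
@,,@,
[13] @@,@,
@,@@,
@,@,,
,@@,,
,,@@@
,,,@,
[14] @@,@,
@,,@,
@,,,@
@,,,@
,@,,@
@@,,,
[15] ,,,,,
,,@@,
,@,@,
,@,@,
,@,,@
,,,,,
[16] ,,,,,
,,@@,
,@,@@
,@,@@
@,@,,
,,,,,
[17] ,,,,,
,,@@@
,@,,,
,@,,,
@@@@@
,,,,,
[18] ,,,@,
,,@@,
@@,@,
,,,@@
@@@@@
@@@@@
[19] @,,,,
,@,@,
@@,,,
,,,,,
,,,,,
,,,,,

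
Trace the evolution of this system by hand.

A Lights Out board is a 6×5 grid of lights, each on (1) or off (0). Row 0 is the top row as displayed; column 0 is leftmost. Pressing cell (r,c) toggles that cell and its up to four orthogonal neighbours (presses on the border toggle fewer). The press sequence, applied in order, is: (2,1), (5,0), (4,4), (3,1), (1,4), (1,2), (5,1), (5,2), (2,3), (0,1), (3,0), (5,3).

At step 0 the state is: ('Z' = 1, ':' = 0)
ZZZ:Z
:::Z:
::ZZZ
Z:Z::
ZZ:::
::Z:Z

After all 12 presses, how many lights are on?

15

0) ZZZ:Z
:::Z:
::ZZZ
Z:Z::
ZZ:::
::Z:Z
1) ZZZ:Z
:Z:Z:
ZZ:ZZ
ZZZ::
ZZ:::
::Z:Z
2) ZZZ:Z
:Z:Z:
ZZ:ZZ
ZZZ::
:Z:::
ZZZ:Z
3) ZZZ:Z
:Z:Z:
ZZ:ZZ
ZZZ:Z
:Z:ZZ
ZZZ::
4) ZZZ:Z
:Z:Z:
Z::ZZ
::::Z
:::ZZ
ZZZ::
5) ZZZ::
:Z::Z
Z::Z:
::::Z
:::ZZ
ZZZ::
6) ZZ:::
::ZZZ
Z:ZZ:
::::Z
:::ZZ
ZZZ::
7) ZZ:::
::ZZZ
Z:ZZ:
::::Z
:Z:ZZ
:::::
8) ZZ:::
::ZZZ
Z:ZZ:
::::Z
:ZZZZ
:ZZZ:
9) ZZ:::
::Z:Z
Z:::Z
:::ZZ
:ZZZZ
:ZZZ:
10) ::Z::
:ZZ:Z
Z:::Z
:::ZZ
:ZZZZ
:ZZZ:
11) ::Z::
:ZZ:Z
::::Z
ZZ:ZZ
ZZZZZ
:ZZZ:
12) ::Z::
:ZZ:Z
::::Z
ZZ:ZZ
ZZZ:Z
:Z::Z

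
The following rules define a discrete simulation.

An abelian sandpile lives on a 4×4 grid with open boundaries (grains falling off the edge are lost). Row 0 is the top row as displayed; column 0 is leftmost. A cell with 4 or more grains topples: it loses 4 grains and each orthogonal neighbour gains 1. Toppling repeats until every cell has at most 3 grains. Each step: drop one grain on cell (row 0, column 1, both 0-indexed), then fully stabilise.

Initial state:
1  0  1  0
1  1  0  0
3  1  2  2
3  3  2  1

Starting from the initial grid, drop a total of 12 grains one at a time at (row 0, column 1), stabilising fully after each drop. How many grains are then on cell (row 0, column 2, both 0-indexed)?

0

t=0: 1  0  1  0
1  1  0  0
3  1  2  2
3  3  2  1
t=1: 1  1  1  0
1  1  0  0
3  1  2  2
3  3  2  1
t=2: 1  2  1  0
1  1  0  0
3  1  2  2
3  3  2  1
t=3: 1  3  1  0
1  1  0  0
3  1  2  2
3  3  2  1
t=4: 2  0  2  0
1  2  0  0
3  1  2  2
3  3  2  1
t=5: 2  1  2  0
1  2  0  0
3  1  2  2
3  3  2  1
t=6: 2  2  2  0
1  2  0  0
3  1  2  2
3  3  2  1
t=7: 2  3  2  0
1  2  0  0
3  1  2  2
3  3  2  1
t=8: 3  0  3  0
1  3  0  0
3  1  2  2
3  3  2  1
t=9: 3  1  3  0
1  3  0  0
3  1  2  2
3  3  2  1
t=10: 3  2  3  0
1  3  0  0
3  1  2  2
3  3  2  1
t=11: 3  3  3  0
1  3  0  0
3  1  2  2
3  3  2  1
t=12: 0  3  0  1
3  0  2  0
3  2  2  2
3  3  2  1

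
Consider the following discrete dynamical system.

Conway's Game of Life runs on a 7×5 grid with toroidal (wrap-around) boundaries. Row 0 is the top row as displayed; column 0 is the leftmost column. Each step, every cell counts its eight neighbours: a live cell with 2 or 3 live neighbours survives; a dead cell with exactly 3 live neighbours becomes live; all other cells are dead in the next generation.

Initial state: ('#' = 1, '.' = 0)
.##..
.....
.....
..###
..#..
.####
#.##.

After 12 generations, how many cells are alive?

t=0: .##..
.....
.....
..###
..#..
.####
#.##.
t=1: .###.
.....
...#.
..##.
#....
#...#
#....
t=2: .##..
...#.
..##.
..###
##.#.
##..#
#.##.
t=3: .#..#
.#.#.
.....
#....
.....
.....
...#.
t=4: #..##
#.#..
.....
.....
.....
.....
.....
t=5: ##.##
##.#.
.....
.....
.....
.....
....#
t=6: .#.#.
.#.#.
.....
.....
.....
.....
...##
t=7: #..#.
.....
.....
.....
.....
.....
..###
t=8: ..##.
.....
.....
.....
.....
...#.
..###
t=9: ..#.#
.....
.....
.....
.....
..###
....#
t=10: ...#.
.....
.....
.....
...#.
...##
#.#.#
t=11: ...##
.....
.....
.....
...##
#.#..
#.#..
t=12: ...##
.....
.....
.....
...##
#.#..
#.#..

8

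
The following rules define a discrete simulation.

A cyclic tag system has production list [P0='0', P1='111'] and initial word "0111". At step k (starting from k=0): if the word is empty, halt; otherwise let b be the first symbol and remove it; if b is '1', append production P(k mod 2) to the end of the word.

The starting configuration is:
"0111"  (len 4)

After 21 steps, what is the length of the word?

12

0) "0111"  (len 4)
1) "111"  (len 3)
2) "11111"  (len 5)
3) "11110"  (len 5)
4) "1110111"  (len 7)
5) "1101110"  (len 7)
6) "101110111"  (len 9)
7) "011101110"  (len 9)
8) "11101110"  (len 8)
9) "11011100"  (len 8)
10) "1011100111"  (len 10)
11) "0111001110"  (len 10)
12) "111001110"  (len 9)
13) "110011100"  (len 9)
14) "10011100111"  (len 11)
15) "00111001110"  (len 11)
16) "0111001110"  (len 10)
17) "111001110"  (len 9)
18) "11001110111"  (len 11)
19) "10011101110"  (len 11)
20) "0011101110111"  (len 13)
21) "011101110111"  (len 12)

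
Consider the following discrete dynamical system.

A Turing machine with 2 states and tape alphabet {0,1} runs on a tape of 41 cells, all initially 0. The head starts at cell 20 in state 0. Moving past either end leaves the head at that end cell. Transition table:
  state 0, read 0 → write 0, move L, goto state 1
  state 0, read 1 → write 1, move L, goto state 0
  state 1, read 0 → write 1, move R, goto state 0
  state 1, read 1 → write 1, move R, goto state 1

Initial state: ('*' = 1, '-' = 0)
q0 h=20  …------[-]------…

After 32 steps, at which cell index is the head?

t=0: q0 h=20  …------[-]------…
t=1: q1 h=19  …------[-]------…
t=2: q0 h=20  …-----*[-]------…
t=3: q1 h=19  …------[*]------…
t=4: q1 h=20  …-----*[-]------…
t=5: q0 h=21  …----**[-]------…
t=6: q1 h=20  …-----*[*]------…
t=7: q1 h=21  …----**[-]------…
t=8: q0 h=22  …---***[-]------…
t=9: q1 h=21  …----**[*]------…
t=10: q1 h=22  …---***[-]------…
t=11: q0 h=23  …--****[-]------…
t=12: q1 h=22  …---***[*]------…
t=13: q1 h=23  …--****[-]------…
t=14: q0 h=24  …-*****[-]------…
t=15: q1 h=23  …--****[*]------…
t=16: q1 h=24  …-*****[-]------…
t=17: q0 h=25  …******[-]------…
t=18: q1 h=24  …-*****[*]------…
t=19: q1 h=25  …******[-]------…
t=20: q0 h=26  …******[-]------…
t=21: q1 h=25  …******[*]------…
t=22: q1 h=26  …******[-]------…
t=23: q0 h=27  …******[-]------…
t=24: q1 h=26  …******[*]------…
t=25: q1 h=27  …******[-]------…
t=26: q0 h=28  …******[-]------…
t=27: q1 h=27  …******[*]------…
t=28: q1 h=28  …******[-]------…
t=29: q0 h=29  …******[-]------…
t=30: q1 h=28  …******[*]------…
t=31: q1 h=29  …******[-]------…
t=32: q0 h=30  …******[-]------…

30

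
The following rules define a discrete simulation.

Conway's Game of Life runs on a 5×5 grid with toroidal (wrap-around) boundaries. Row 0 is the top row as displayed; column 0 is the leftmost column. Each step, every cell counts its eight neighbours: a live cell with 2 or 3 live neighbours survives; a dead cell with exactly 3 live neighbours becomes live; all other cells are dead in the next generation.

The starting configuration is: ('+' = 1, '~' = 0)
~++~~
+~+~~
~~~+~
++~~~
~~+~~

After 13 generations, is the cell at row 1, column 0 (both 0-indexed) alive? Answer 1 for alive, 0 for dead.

0

t=0: ~++~~
+~+~~
~~~+~
++~~~
~~+~~
t=1: ~~++~
~~++~
+~+~+
~++~~
+~+~~
t=2: ~~~~+
~~~~~
+~~~+
~~+~+
~~~~~
t=3: ~~~~~
+~~~+
+~~++
+~~++
~~~+~
t=4: ~~~~+
+~~+~
~+~~~
+~+~~
~~~+~
t=5: ~~~++
+~~~+
+++~+
~++~~
~~~++
t=6: ~~~~~
~~+~~
~~+~+
~~~~~
+~~~+
t=7: ~~~~~
~~~+~
~~~+~
+~~++
~~~~~
t=8: ~~~~~
~~~~~
~~++~
~~~++
~~~~+
t=9: ~~~~~
~~~~~
~~+++
~~+~+
~~~++
t=10: ~~~~~
~~~+~
~~+~+
+~+~~
~~~++
t=11: ~~~++
~~~+~
~++~+
+++~~
~~~++
t=12: ~~+~~
+~~~~
~~~~+
~~~~~
~+~~~
t=13: ~+~~~
~~~~~
~~~~~
~~~~~
~~~~~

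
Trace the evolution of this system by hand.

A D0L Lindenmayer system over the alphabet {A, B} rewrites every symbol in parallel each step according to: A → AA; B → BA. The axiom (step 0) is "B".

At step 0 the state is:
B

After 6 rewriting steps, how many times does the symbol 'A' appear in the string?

0) B
1) BA
2) BAAA
3) BAAAAAAA
4) BAAAAAAAAAAAAAAA
5) BAAAAAAAAAAAAAAAAAAAAAAAAAAAAAAA
6) BAAAAAAAAAAAAAAAAAAAAAAAAAAAAAAAAAAAAAAAAAAAAAAAAAAAAAAAAAAAAAAA

63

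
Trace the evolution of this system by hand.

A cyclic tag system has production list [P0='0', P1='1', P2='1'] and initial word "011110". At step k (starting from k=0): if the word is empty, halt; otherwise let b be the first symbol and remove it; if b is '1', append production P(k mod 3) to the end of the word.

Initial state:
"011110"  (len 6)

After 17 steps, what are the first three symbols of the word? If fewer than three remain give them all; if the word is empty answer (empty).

(empty)

gen 0: "011110"  (len 6)
gen 1: "11110"  (len 5)
gen 2: "11101"  (len 5)
gen 3: "11011"  (len 5)
gen 4: "10110"  (len 5)
gen 5: "01101"  (len 5)
gen 6: "1101"  (len 4)
gen 7: "1010"  (len 4)
gen 8: "0101"  (len 4)
gen 9: "101"  (len 3)
gen 10: "010"  (len 3)
gen 11: "10"  (len 2)
gen 12: "01"  (len 2)
gen 13: "1"  (len 1)
gen 14: "1"  (len 1)
gen 15: "1"  (len 1)
gen 16: "0"  (len 1)
gen 17: (halted — word empty)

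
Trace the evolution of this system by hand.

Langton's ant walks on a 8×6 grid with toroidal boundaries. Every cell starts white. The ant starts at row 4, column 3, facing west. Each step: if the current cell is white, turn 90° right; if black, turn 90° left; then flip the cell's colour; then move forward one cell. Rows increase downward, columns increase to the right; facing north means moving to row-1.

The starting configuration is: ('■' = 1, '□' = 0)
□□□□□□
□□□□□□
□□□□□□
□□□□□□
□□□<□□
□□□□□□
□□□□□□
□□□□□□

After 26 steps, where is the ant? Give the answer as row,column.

step 0: □□□□□□
□□□□□□
□□□□□□
□□□□□□
□□□<□□
□□□□□□
□□□□□□
□□□□□□
step 1: □□□□□□
□□□□□□
□□□□□□
□□□^□□
□□□■□□
□□□□□□
□□□□□□
□□□□□□
step 2: □□□□□□
□□□□□□
□□□□□□
□□□■>□
□□□■□□
□□□□□□
□□□□□□
□□□□□□
step 3: □□□□□□
□□□□□□
□□□□□□
□□□■■□
□□□■v□
□□□□□□
□□□□□□
□□□□□□
step 4: □□□□□□
□□□□□□
□□□□□□
□□□■■□
□□□<■□
□□□□□□
□□□□□□
□□□□□□
step 5: □□□□□□
□□□□□□
□□□□□□
□□□■■□
□□□□■□
□□□v□□
□□□□□□
□□□□□□
step 6: □□□□□□
□□□□□□
□□□□□□
□□□■■□
□□□□■□
□□<■□□
□□□□□□
□□□□□□
step 7: □□□□□□
□□□□□□
□□□□□□
□□□■■□
□□^□■□
□□■■□□
□□□□□□
□□□□□□
step 8: □□□□□□
□□□□□□
□□□□□□
□□□■■□
□□■>■□
□□■■□□
□□□□□□
□□□□□□
step 9: □□□□□□
□□□□□□
□□□□□□
□□□■■□
□□■■■□
□□■v□□
□□□□□□
□□□□□□
step 10: □□□□□□
□□□□□□
□□□□□□
□□□■■□
□□■■■□
□□■□>□
□□□□□□
□□□□□□
step 11: □□□□□□
□□□□□□
□□□□□□
□□□■■□
□□■■■□
□□■□■□
□□□□v□
□□□□□□
step 12: □□□□□□
□□□□□□
□□□□□□
□□□■■□
□□■■■□
□□■□■□
□□□<■□
□□□□□□
step 13: □□□□□□
□□□□□□
□□□□□□
□□□■■□
□□■■■□
□□■^■□
□□□■■□
□□□□□□
step 14: □□□□□□
□□□□□□
□□□□□□
□□□■■□
□□■■■□
□□■■>□
□□□■■□
□□□□□□
step 15: □□□□□□
□□□□□□
□□□□□□
□□□■■□
□□■■^□
□□■■□□
□□□■■□
□□□□□□
step 16: □□□□□□
□□□□□□
□□□□□□
□□□■■□
□□■<□□
□□■■□□
□□□■■□
□□□□□□
step 17: □□□□□□
□□□□□□
□□□□□□
□□□■■□
□□■□□□
□□■v□□
□□□■■□
□□□□□□
step 18: □□□□□□
□□□□□□
□□□□□□
□□□■■□
□□■□□□
□□■□>□
□□□■■□
□□□□□□
step 19: □□□□□□
□□□□□□
□□□□□□
□□□■■□
□□■□□□
□□■□■□
□□□■v□
□□□□□□
step 20: □□□□□□
□□□□□□
□□□□□□
□□□■■□
□□■□□□
□□■□■□
□□□■□>
□□□□□□
step 21: □□□□□□
□□□□□□
□□□□□□
□□□■■□
□□■□□□
□□■□■□
□□□■□■
□□□□□v
step 22: □□□□□□
□□□□□□
□□□□□□
□□□■■□
□□■□□□
□□■□■□
□□□■□■
□□□□<■
step 23: □□□□□□
□□□□□□
□□□□□□
□□□■■□
□□■□□□
□□■□■□
□□□■^■
□□□□■■
step 24: □□□□□□
□□□□□□
□□□□□□
□□□■■□
□□■□□□
□□■□■□
□□□■■>
□□□□■■
step 25: □□□□□□
□□□□□□
□□□□□□
□□□■■□
□□■□□□
□□■□■^
□□□■■□
□□□□■■
step 26: □□□□□□
□□□□□□
□□□□□□
□□□■■□
□□■□□□
>□■□■■
□□□■■□
□□□□■■

5,0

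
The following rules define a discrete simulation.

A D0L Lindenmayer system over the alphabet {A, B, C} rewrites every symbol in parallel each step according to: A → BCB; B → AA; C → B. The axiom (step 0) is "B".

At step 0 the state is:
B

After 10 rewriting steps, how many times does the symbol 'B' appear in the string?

1408

k=0  B
k=1  AA
k=2  BCBBCB
k=3  AABAAAABAA
k=4  BCBBCBAABCBBCBBCBBCBAABCBBCB
k=5  AABAAAABAABCBBCBAABAAAABAAAABAAAABAABCBBCBAABAAAABAA
k=6  BCBBCBAABCBBCBBCBBCBAABCBBCBAABAAAABAABCBBCBAABCBBCBBCBBCB…BCBBCBBCBBCBAABCBBCBAABAAAABAABCBBCBAABCBBCBBCBBCBAABCBBCB  (len 132)
k=7  AABAAAABAABCBBCBAABAAAABAAAABAAAABAABCBBCBAABAAAABAABCBBCB…BCBBCBAABAAAABAABCBBCBAABAAAABAAAABAAAABAABCBBCBAABAAAABAA  (len 264)
k=8  BCBBCBAABCBBCBBCBBCBAABCBBCBAABAAAABAABCBBCBAABCBBCBBCBBCB…BCBBCBBCBBCBAABCBBCBAABAAAABAABCBBCBAABCBBCBBCBBCBAABCBBCB  (len 632)
k=9  AABAAAABAABCBBCBAABAAAABAAAABAAAABAABCBBCBAABAAAABAABCBBCB…BCBBCBAABAAAABAABCBBCBAABAAAABAAAABAAAABAABCBBCBAABAAAABAA  (len 1320)
k=10  BCBBCBAABCBBCBBCBBCBAABCBBCBAABAAAABAABCBBCBAABCBBCBBCBBCB…BCBBCBBCBBCBAABCBBCBAABAAAABAABCBBCBAABCBBCBBCBBCBAABCBBCB  (len 3056)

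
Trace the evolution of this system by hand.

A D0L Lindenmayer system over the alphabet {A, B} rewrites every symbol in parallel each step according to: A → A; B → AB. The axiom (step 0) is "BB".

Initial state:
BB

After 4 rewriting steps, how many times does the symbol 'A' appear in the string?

8

k=0  BB
k=1  ABAB
k=2  AABAAB
k=3  AAABAAAB
k=4  AAAABAAAAB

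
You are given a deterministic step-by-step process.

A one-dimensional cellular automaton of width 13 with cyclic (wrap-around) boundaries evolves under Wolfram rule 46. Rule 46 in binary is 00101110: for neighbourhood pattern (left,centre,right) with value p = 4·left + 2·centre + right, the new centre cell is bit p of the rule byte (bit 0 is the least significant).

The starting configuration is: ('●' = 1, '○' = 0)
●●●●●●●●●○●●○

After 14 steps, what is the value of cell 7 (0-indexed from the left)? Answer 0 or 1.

[0] ●●●●●●●●●○●●○
[1] ●○○○○○○○○●●○●
[2] ○○○○○○○○●●○●●
[3] ○○○○○○○●●○●●○
[4] ○○○○○○●●○●●○○
[5] ○○○○○●●○●●○○○
[6] ○○○○●●○●●○○○○
[7] ○○○●●○●●○○○○○
[8] ○○●●○●●○○○○○○
[9] ○●●○●●○○○○○○○
[10] ●●○●●○○○○○○○○
[11] ●○●●○○○○○○○○●
[12] ○●●○○○○○○○○●●
[13] ●●○○○○○○○○●●○
[14] ●○○○○○○○○●●○●

0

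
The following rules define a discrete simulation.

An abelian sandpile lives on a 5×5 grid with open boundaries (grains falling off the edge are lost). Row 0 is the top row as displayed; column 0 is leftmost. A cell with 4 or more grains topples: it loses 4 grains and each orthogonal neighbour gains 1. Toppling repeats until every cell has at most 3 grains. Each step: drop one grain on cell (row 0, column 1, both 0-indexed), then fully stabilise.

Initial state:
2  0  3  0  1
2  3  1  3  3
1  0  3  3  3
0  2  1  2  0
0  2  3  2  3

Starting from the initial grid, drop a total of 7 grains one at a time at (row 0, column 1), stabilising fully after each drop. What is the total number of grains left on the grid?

44

gen 0: 2  0  3  0  1
2  3  1  3  3
1  0  3  3  3
0  2  1  2  0
0  2  3  2  3
gen 1: 2  1  3  0  1
2  3  1  3  3
1  0  3  3  3
0  2  1  2  0
0  2  3  2  3
gen 2: 2  2  3  0  1
2  3  1  3  3
1  0  3  3  3
0  2  1  2  0
0  2  3  2  3
gen 3: 2  3  3  0  1
2  3  1  3  3
1  0  3  3  3
0  2  1  2  0
0  2  3  2  3
gen 4: 3  2  0  1  1
3  0  3  3  3
1  1  3  3  3
0  2  1  2  0
0  2  3  2  3
gen 5: 3  3  0  1  1
3  0  3  3  3
1  1  3  3  3
0  2  1  2  0
0  2  3  2  3
gen 6: 1  1  1  1  1
0  2  3  3  3
2  1  3  3  3
0  2  1  2  0
0  2  3  2  3
gen 7: 1  2  1  1  1
0  2  3  3  3
2  1  3  3  3
0  2  1  2  0
0  2  3  2  3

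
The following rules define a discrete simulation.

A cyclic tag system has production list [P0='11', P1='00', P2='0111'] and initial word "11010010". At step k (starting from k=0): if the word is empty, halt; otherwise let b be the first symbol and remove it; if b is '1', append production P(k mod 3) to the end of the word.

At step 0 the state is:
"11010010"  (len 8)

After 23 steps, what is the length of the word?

gen 0: "11010010"  (len 8)
gen 1: "101001011"  (len 9)
gen 2: "0100101100"  (len 10)
gen 3: "100101100"  (len 9)
gen 4: "0010110011"  (len 10)
gen 5: "010110011"  (len 9)
gen 6: "10110011"  (len 8)
gen 7: "011001111"  (len 9)
gen 8: "11001111"  (len 8)
gen 9: "10011110111"  (len 11)
gen 10: "001111011111"  (len 12)
gen 11: "01111011111"  (len 11)
gen 12: "1111011111"  (len 10)
gen 13: "11101111111"  (len 11)
gen 14: "110111111100"  (len 12)
gen 15: "101111111000111"  (len 15)
gen 16: "0111111100011111"  (len 16)
gen 17: "111111100011111"  (len 15)
gen 18: "111111000111110111"  (len 18)
gen 19: "1111100011111011111"  (len 19)
gen 20: "11110001111101111100"  (len 20)
gen 21: "11100011111011111000111"  (len 23)
gen 22: "110001111101111100011111"  (len 24)
gen 23: "1000111110111110001111100"  (len 25)

25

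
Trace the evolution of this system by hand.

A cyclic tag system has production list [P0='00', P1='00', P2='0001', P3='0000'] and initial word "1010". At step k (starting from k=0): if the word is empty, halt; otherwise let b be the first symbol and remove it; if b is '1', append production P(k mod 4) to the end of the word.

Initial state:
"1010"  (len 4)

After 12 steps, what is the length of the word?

0

t=0: "1010"  (len 4)
t=1: "01000"  (len 5)
t=2: "1000"  (len 4)
t=3: "0000001"  (len 7)
t=4: "000001"  (len 6)
t=5: "00001"  (len 5)
t=6: "0001"  (len 4)
t=7: "001"  (len 3)
t=8: "01"  (len 2)
t=9: "1"  (len 1)
t=10: "00"  (len 2)
t=11: "0"  (len 1)
t=12: (halted — word empty)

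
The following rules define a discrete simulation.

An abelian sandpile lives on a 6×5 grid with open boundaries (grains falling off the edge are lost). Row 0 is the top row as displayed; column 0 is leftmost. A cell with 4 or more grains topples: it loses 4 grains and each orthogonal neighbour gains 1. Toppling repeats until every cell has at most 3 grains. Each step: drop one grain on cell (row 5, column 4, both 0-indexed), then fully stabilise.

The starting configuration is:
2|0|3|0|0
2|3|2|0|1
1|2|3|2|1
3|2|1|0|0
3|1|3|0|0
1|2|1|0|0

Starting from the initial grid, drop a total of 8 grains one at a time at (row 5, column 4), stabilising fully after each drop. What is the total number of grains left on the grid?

43

gen 0: 2|0|3|0|0
2|3|2|0|1
1|2|3|2|1
3|2|1|0|0
3|1|3|0|0
1|2|1|0|0
gen 1: 2|0|3|0|0
2|3|2|0|1
1|2|3|2|1
3|2|1|0|0
3|1|3|0|0
1|2|1|0|1
gen 2: 2|0|3|0|0
2|3|2|0|1
1|2|3|2|1
3|2|1|0|0
3|1|3|0|0
1|2|1|0|2
gen 3: 2|0|3|0|0
2|3|2|0|1
1|2|3|2|1
3|2|1|0|0
3|1|3|0|0
1|2|1|0|3
gen 4: 2|0|3|0|0
2|3|2|0|1
1|2|3|2|1
3|2|1|0|0
3|1|3|0|1
1|2|1|1|0
gen 5: 2|0|3|0|0
2|3|2|0|1
1|2|3|2|1
3|2|1|0|0
3|1|3|0|1
1|2|1|1|1
gen 6: 2|0|3|0|0
2|3|2|0|1
1|2|3|2|1
3|2|1|0|0
3|1|3|0|1
1|2|1|1|2
gen 7: 2|0|3|0|0
2|3|2|0|1
1|2|3|2|1
3|2|1|0|0
3|1|3|0|1
1|2|1|1|3
gen 8: 2|0|3|0|0
2|3|2|0|1
1|2|3|2|1
3|2|1|0|0
3|1|3|0|2
1|2|1|2|0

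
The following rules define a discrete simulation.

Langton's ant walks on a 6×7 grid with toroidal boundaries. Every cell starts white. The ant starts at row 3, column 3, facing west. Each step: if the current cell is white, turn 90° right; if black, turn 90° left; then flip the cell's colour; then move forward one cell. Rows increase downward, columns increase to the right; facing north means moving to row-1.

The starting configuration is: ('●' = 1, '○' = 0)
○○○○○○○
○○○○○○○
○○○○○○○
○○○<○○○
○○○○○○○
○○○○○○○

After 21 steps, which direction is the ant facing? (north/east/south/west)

t=0: ○○○○○○○
○○○○○○○
○○○○○○○
○○○<○○○
○○○○○○○
○○○○○○○
t=1: ○○○○○○○
○○○○○○○
○○○^○○○
○○○●○○○
○○○○○○○
○○○○○○○
t=2: ○○○○○○○
○○○○○○○
○○○●>○○
○○○●○○○
○○○○○○○
○○○○○○○
t=3: ○○○○○○○
○○○○○○○
○○○●●○○
○○○●v○○
○○○○○○○
○○○○○○○
t=4: ○○○○○○○
○○○○○○○
○○○●●○○
○○○<●○○
○○○○○○○
○○○○○○○
t=5: ○○○○○○○
○○○○○○○
○○○●●○○
○○○○●○○
○○○v○○○
○○○○○○○
t=6: ○○○○○○○
○○○○○○○
○○○●●○○
○○○○●○○
○○<●○○○
○○○○○○○
t=7: ○○○○○○○
○○○○○○○
○○○●●○○
○○^○●○○
○○●●○○○
○○○○○○○
t=8: ○○○○○○○
○○○○○○○
○○○●●○○
○○●>●○○
○○●●○○○
○○○○○○○
t=9: ○○○○○○○
○○○○○○○
○○○●●○○
○○●●●○○
○○●v○○○
○○○○○○○
t=10: ○○○○○○○
○○○○○○○
○○○●●○○
○○●●●○○
○○●○>○○
○○○○○○○
t=11: ○○○○○○○
○○○○○○○
○○○●●○○
○○●●●○○
○○●○●○○
○○○○v○○
t=12: ○○○○○○○
○○○○○○○
○○○●●○○
○○●●●○○
○○●○●○○
○○○<●○○
t=13: ○○○○○○○
○○○○○○○
○○○●●○○
○○●●●○○
○○●^●○○
○○○●●○○
t=14: ○○○○○○○
○○○○○○○
○○○●●○○
○○●●●○○
○○●●>○○
○○○●●○○
t=15: ○○○○○○○
○○○○○○○
○○○●●○○
○○●●^○○
○○●●○○○
○○○●●○○
t=16: ○○○○○○○
○○○○○○○
○○○●●○○
○○●<○○○
○○●●○○○
○○○●●○○
t=17: ○○○○○○○
○○○○○○○
○○○●●○○
○○●○○○○
○○●v○○○
○○○●●○○
t=18: ○○○○○○○
○○○○○○○
○○○●●○○
○○●○○○○
○○●○>○○
○○○●●○○
t=19: ○○○○○○○
○○○○○○○
○○○●●○○
○○●○○○○
○○●○●○○
○○○●v○○
t=20: ○○○○○○○
○○○○○○○
○○○●●○○
○○●○○○○
○○●○●○○
○○○●○>○
t=21: ○○○○○v○
○○○○○○○
○○○●●○○
○○●○○○○
○○●○●○○
○○○●○●○

south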